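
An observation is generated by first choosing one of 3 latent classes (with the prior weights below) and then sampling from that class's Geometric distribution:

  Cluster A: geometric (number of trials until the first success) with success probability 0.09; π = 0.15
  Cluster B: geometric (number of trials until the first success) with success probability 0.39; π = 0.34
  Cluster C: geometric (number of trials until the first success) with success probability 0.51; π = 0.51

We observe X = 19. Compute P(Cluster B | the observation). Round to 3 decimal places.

0.007

Posterior ∝ prior × likelihood, so P(k | x) ∝ P(Z=k) f_k(x); normalise over all components.
Geometric probabilities:
  L_A = 0.09·(1−0.09)^18 = 0.09·0.183124 = 0.0164812
  L_B = 0.39·(1−0.39)^18 = 0.39·0.000136753 = 5.33337e-05
  L_C = 0.51·(1−0.51)^18 = 0.51·2.65173e-06 = 1.35238e-06
Weight by the priors:
  P(Z=A)·L_A = 0.15 × 0.0164812 = 0.00247217
  P(Z=B)·L_B = 0.34 × 5.33337e-05 = 1.81335e-05
  P(Z=C)·L_C = 0.51 × 1.35238e-06 = 6.89715e-07
Marginal: 0.00247217 + 1.81335e-05 + 6.89715e-07 = 0.002491
P(Cluster B | x) = 1.81335e-05 / 0.002491 ≈ 0.007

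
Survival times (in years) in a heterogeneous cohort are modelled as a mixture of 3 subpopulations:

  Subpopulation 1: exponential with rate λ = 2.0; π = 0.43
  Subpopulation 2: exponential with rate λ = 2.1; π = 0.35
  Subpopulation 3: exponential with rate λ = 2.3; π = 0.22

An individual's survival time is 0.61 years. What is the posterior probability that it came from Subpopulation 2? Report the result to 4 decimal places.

0.3505

P(component k | x) = w_k·f_k(x) / marginal(x), where marginal(x) = Σ_j w_j·f_j(x).
Component likelihoods at x = 0.61 years:
  p_1 = 0.59046
  p_2 = 0.583295
  p_3 = 0.565474
Weight by the priors:
  w_1·p_1 = 0.43 × 0.59046 = 0.253898
  w_2·p_2 = 0.35 × 0.583295 = 0.204153
  w_3·p_3 = 0.22 × 0.565474 = 0.124404
Marginal: 0.253898 + 0.204153 + 0.124404 = 0.582455
P(Subpopulation 2 | x) = 0.204153 / 0.582455 ≈ 0.3505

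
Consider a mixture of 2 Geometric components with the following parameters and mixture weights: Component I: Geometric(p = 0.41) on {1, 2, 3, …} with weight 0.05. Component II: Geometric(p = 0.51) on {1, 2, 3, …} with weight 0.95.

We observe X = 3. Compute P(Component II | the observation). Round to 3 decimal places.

0.942

P(component k | x) = π_k·f_k(x) / marginal(x), where marginal(x) = Σ_j π_j·f_j(x).
Component likelihoods at x = 3:
  L_I = 0.41·(1−0.41)^2 = 0.41·0.3481 = 0.142721
  L_II = 0.51·(1−0.51)^2 = 0.51·0.2401 = 0.122451
Multiply by the mixture weights:
  π_I·L_I = 0.05 × 0.142721 = 0.00713605
  π_II·L_II = 0.95 × 0.122451 = 0.116328
Normaliser: 0.00713605 + 0.116328 = 0.123464
P(Component II | data) = 0.116328 / 0.123464 ≈ 0.942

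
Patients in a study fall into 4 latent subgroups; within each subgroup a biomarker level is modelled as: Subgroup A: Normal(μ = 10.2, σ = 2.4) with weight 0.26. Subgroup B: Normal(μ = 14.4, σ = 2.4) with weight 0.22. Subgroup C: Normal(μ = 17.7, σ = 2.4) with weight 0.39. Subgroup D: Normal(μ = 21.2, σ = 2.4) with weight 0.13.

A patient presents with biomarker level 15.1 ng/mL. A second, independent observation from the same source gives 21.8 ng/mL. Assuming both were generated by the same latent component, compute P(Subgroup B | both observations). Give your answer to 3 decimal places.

0.032

Apply Bayes' rule: the posterior for each component is proportional to its prior times its likelihood at x.
Since both observations come from the same component, the likelihood for component k is f_k(x₁)·f_k(x₂).
  f_A = [(1/(2.4·√(2π)))·exp(−(15.1−10.2)²/(2·2.4²)) = 0.166226·exp(-2.08420) = 0.0206796] × [1.40572e-06] = 2.90696e-08
  f_B = [(1/(2.4·√(2π)))·exp(−(15.1−14.4)²/(2·2.4²)) = 0.166226·exp(-0.04253) = 0.159304] × [0.00143315] = 0.000228307
  f_C = [(1/(2.4·√(2π)))·exp(−(15.1−17.7)²/(2·2.4²)) = 0.166226·exp(-0.58681) = 0.0924384] × [0.0386345] = 0.00357131
  f_D = [(1/(2.4·√(2π)))·exp(−(15.1−21.2)²/(2·2.4²)) = 0.166226·exp(-3.23003) = 0.00657525] × [0.161112] = 0.00105935
Prior × likelihood for each component:
  w_A·f_A = 0.26 × 2.90696e-08 = 7.55811e-09
  w_B·f_B = 0.22 × 0.000228307 = 5.02274e-05
  w_C·f_C = 0.39 × 0.00357131 = 0.00139281
  w_D·f_D = 0.13 × 0.00105935 = 0.000137716
Normaliser: 7.55811e-09 + 5.02274e-05 + 0.00139281 + 0.000137716 = 0.00158076
Responsibility of Subgroup B: 5.02274e-05 / 0.00158076 ≈ 0.032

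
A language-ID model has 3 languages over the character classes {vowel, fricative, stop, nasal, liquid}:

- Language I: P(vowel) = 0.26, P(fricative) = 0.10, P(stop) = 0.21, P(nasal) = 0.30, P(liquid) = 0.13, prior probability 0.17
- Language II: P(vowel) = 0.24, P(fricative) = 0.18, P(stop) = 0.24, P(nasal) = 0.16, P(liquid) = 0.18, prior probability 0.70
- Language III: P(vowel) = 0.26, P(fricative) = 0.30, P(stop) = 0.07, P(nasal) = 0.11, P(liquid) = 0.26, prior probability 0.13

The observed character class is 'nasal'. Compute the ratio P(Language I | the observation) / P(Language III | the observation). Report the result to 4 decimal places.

3.5664

Only the two components matter; the odds are (w_i f_i(x)) / (w_j f_j(x)).
Categorical probabilities:
  L_I = P(nasal | comp) = 0.30
  L_II = P(nasal | comp) = 0.16
  L_III = P(nasal | comp) = 0.11
Odds = (0.17/0.13) × (0.3/0.11) = 1.30769 × 2.72727 ≈ 3.5664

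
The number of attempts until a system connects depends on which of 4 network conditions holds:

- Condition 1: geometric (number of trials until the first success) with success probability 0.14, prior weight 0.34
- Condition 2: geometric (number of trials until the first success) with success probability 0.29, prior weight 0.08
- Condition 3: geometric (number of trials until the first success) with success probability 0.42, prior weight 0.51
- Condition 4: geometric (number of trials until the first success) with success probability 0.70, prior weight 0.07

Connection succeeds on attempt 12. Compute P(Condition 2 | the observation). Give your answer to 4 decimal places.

0.0529

By Bayes' theorem, P(k | x) = w_k f_k(x) / Σ_j w_j f_j(x).
Evaluate each component's likelihood at the observed value:
  p_1 = 0.14·(1−0.14)^11 = 0.14·0.190319 = 0.0266447
  p_2 = 0.29·(1−0.29)^11 = 0.29·0.0231122 = 0.00670255
  p_3 = 0.42·(1−0.42)^11 = 0.42·0.00249866 = 0.00104944
  p_4 = 0.70·(1−0.70)^11 = 0.70·1.77147e-06 = 1.24003e-06
Unnormalised posteriors:
  w_1·p_1 = 0.34 × 0.0266447 = 0.0090592
  w_2·p_2 = 0.08 × 0.00670255 = 0.000536204
  w_3·p_3 = 0.51 × 0.00104944 = 0.000535214
  w_4·p_4 = 0.07 × 1.24003e-06 = 8.6802e-08
Sum: 0.0090592 + 0.000536204 + 0.000535214 + 8.6802e-08 = 0.0101307
P(Condition 2 | x) ≈ 0.0529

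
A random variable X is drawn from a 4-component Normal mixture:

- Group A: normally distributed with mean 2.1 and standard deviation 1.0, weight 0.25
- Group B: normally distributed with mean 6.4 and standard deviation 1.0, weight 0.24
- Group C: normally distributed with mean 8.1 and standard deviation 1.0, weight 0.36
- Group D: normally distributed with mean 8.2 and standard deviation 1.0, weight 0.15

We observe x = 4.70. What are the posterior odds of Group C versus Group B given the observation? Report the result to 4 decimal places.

0.0197

The posterior odds equal the prior odds times the likelihood ratio: (P(Z=i)/P(Z=j))·(f_i(x)/f_j(x)).
Component likelihoods at x = 4.70:
  p_A = (1/(1.0·√(2π)))·exp(−(4.70−2.1)²/(2·1.0²)) = 0.398942·exp(-3.38000) = 0.013583
  p_B = (1/(1.0·√(2π)))·exp(−(4.70−6.4)²/(2·1.0²)) = 0.398942·exp(-1.44500) = 0.0940491
  p_C = (1/(1.0·√(2π)))·exp(−(4.70−8.1)²/(2·1.0²)) = 0.398942·exp(-5.78000) = 0.00123222
  p_D = (1/(1.0·√(2π)))·exp(−(4.70−8.2)²/(2·1.0²)) = 0.398942·exp(-6.12500) = 0.000872683
Odds = (0.36/0.24) × (0.00123222/0.0940491) = 1.5 × 0.0131019 ≈ 0.0197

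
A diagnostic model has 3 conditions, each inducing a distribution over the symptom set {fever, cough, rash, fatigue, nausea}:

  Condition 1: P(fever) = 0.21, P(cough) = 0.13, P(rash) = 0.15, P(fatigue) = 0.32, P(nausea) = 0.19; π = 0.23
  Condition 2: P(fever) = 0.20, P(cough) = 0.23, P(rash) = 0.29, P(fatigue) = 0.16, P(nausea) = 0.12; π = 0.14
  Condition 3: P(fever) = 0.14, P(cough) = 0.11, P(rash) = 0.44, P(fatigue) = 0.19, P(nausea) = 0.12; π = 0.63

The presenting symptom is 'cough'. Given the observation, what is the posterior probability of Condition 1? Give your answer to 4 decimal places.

Apply Bayes' rule: the posterior for each component is proportional to its prior times its likelihood at x.
Component likelihoods at x = 'cough':
  L_1 = P(cough | comp) = 0.13
  L_2 = P(cough | comp) = 0.23
  L_3 = P(cough | comp) = 0.11
Unnormalised posteriors:
  w_1·L_1 = 0.23 × 0.13 = 0.0299
  w_2·L_2 = 0.14 × 0.23 = 0.0322
  w_3·L_3 = 0.63 × 0.11 = 0.0693
Marginal: 0.0299 + 0.0322 + 0.0693 = 0.1314
Responsibility of Condition 1: 0.0299 / 0.1314 ≈ 0.2275

0.2275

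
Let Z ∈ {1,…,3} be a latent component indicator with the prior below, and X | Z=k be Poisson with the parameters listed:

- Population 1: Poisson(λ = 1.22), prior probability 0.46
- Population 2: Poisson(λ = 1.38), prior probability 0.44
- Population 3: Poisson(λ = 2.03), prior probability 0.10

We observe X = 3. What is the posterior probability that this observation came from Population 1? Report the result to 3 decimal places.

Apply Bayes' rule: the posterior for each component is proportional to its prior times its likelihood at x.
Component likelihoods at x = 3:
  L_1 = 0.0893489
  L_2 = 0.110194
  L_3 = 0.183113
Weight by the priors:
  π_1·L_1 = 0.46 × 0.0893489 = 0.0411005
  π_2·L_2 = 0.44 × 0.110194 = 0.0484855
  π_3·L_3 = 0.10 × 0.183113 = 0.0183113
Normaliser: 0.0411005 + 0.0484855 + 0.0183113 = 0.107897
Responsibility of Population 1: 0.0411005 / 0.107897 ≈ 0.381

0.381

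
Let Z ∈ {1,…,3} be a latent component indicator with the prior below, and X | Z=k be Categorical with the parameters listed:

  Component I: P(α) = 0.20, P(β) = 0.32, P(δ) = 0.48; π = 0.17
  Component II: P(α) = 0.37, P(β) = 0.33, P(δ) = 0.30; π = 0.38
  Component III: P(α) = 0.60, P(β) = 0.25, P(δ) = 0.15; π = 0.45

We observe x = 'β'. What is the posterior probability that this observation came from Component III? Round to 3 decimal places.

0.385

By Bayes' theorem, P(k | x) = w_k f_k(x) / Σ_j w_j f_j(x).
Component likelihoods at x = 'β':
  L_I = 0.32
  L_II = 0.33
  L_III = 0.25
Multiply by the mixture weights:
  w_I·L_I = 0.17 × 0.32 = 0.0544
  w_II·L_II = 0.38 × 0.33 = 0.1254
  w_III·L_III = 0.45 × 0.25 = 0.1125
Marginal: 0.0544 + 0.1254 + 0.1125 = 0.2923
P(Component III | the observation) = 0.1125 / 0.2923 ≈ 0.385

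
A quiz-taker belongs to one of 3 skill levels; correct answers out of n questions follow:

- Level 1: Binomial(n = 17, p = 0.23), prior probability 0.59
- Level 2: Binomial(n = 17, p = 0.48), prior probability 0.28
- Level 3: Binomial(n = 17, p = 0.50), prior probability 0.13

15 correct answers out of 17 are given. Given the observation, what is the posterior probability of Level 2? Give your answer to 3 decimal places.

0.558

The responsibility of component k is π_k f_k(x) divided by Σ_j π_j f_j(x).
Binomial probabilities:
  f_1 = 2.15e-08
  f_2 = 0.000608365
  f_3 = 0.0010376
Weight by the priors:
  π_1·f_1 = 0.59 × 2.15e-08 = 1.2685e-08
  π_2·f_2 = 0.28 × 0.000608365 = 0.000170342
  π_3·f_3 = 0.13 × 0.0010376 = 0.000134888
Denominator: 1.2685e-08 + 0.000170342 + 0.000134888 = 0.000305243
So the posterior for Level 2 is 0.000170342 / 0.000305243 ≈ 0.558.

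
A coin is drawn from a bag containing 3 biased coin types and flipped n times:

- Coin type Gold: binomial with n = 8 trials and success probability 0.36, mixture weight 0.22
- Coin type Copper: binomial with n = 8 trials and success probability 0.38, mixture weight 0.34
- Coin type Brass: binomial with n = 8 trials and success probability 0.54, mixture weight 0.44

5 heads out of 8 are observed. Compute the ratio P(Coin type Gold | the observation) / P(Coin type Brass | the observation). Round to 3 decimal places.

0.177

Only the two components matter; the odds are (P(Z=i) f_i(x)) / (P(Z=j) f_j(x)).
Component likelihoods at x = 5 heads out of 8:
  p_Gold = C(8,5)·0.36^5·0.64^3 = 56·0.00604662·0.262144 = 0.0887647
  p_Copper = C(8,5)·0.38^5·0.62^3 = 56·0.00792352·0.238328 = 0.10575
  p_Brass = C(8,5)·0.54^5·0.46^3 = 56·0.0459165·0.097336 = 0.250282
Posterior odds = (P(Z=Gold)·p_Gold) / (P(Z=Brass)·p_Brass) = (0.22·0.0887647) / (0.44·0.250282) = 0.0195282 / 0.110124 ≈ 0.177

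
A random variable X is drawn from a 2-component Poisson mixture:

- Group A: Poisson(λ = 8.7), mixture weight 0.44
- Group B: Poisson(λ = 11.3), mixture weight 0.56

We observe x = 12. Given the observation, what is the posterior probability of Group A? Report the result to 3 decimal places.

P(component k | x) = P(Z=k)·f_k(x) / marginal(x), where marginal(x) = Σ_j P(Z=j)·f_j(x).
Component likelihoods at x = 12:
  f_A = 0.0653931
  f_B = 0.111964
Weight by the priors:
  P(Z=A)·f_A = 0.44 × 0.0653931 = 0.028773
  P(Z=B)·f_B = 0.56 × 0.111964 = 0.0626996
Normaliser: 0.028773 + 0.0626996 = 0.0914726
So the posterior for Group A is 0.028773 / 0.0914726 ≈ 0.315.

0.315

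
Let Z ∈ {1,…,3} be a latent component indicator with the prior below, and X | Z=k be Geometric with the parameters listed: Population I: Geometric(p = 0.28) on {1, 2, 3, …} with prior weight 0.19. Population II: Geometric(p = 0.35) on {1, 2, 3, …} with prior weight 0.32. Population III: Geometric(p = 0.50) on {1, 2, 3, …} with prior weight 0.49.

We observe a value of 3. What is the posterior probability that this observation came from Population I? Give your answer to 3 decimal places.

0.203

P(component k | x) = π_k·f_k(x) / marginal(x), where marginal(x) = Σ_j π_j·f_j(x).
Geometric probabilities:
  L_I = 0.145152
  L_II = 0.147875
  L_III = 0.125
Prior × likelihood for each component:
  π_I·L_I = 0.19 × 0.145152 = 0.0275789
  π_II·L_II = 0.32 × 0.147875 = 0.04732
  π_III·L_III = 0.49 × 0.125 = 0.06125
Denominator: 0.0275789 + 0.04732 + 0.06125 = 0.136149
Responsibility of Population I: 0.0275789 / 0.136149 ≈ 0.203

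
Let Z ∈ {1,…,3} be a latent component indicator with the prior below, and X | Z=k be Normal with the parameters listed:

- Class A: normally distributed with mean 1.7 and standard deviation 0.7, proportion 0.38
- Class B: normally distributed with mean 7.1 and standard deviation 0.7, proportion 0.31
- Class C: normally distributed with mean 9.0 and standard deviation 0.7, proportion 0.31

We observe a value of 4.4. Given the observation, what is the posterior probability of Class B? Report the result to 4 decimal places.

0.4493

P(component k | x) = w_k·f_k(x) / marginal(x), where marginal(x) = Σ_j w_j·f_j(x).
Normal densities:
  f_A = (1/(0.7·√(2π)))·exp(−(4.4−1.7)²/(2·0.7²)) = 0.569918·exp(-7.43878) = 0.000335114
  f_B = (1/(0.7·√(2π)))·exp(−(4.4−7.1)²/(2·0.7²)) = 0.569918·exp(-7.43878) = 0.000335114
  f_C = (1/(0.7·√(2π)))·exp(−(4.4−9.0)²/(2·0.7²)) = 0.569918·exp(-21.59184) = 2.39109e-10
Multiply by the mixture weights:
  w_A·f_A = 0.38 × 0.000335114 = 0.000127343
  w_B·f_B = 0.31 × 0.000335114 = 0.000103885
  w_C·f_C = 0.31 × 2.39109e-10 = 7.41239e-11
Normaliser: 0.000127343 + 0.000103885 + 7.41239e-11 = 0.000231229
P(Class B | x) ≈ 0.4493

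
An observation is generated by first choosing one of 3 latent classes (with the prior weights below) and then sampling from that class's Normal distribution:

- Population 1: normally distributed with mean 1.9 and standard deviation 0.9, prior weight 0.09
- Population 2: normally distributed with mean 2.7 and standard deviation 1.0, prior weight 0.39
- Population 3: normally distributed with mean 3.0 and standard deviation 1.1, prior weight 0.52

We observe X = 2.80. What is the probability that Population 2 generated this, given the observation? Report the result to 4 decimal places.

Posterior ∝ prior × likelihood, so P(k | x) ∝ π_k f_k(x); normalise over all components.
Evaluate each component's likelihood at the observed value:
  p_1 = (1/(0.9·√(2π)))·exp(−(2.80−1.9)²/(2·0.9²)) = 0.443269·exp(-0.50000) = 0.268856
  p_2 = (1/(1.0·√(2π)))·exp(−(2.80−2.7)²/(2·1.0²)) = 0.398942·exp(-0.00500) = 0.396953
  p_3 = (1/(1.1·√(2π)))·exp(−(2.80−3.0)²/(2·1.1²)) = 0.362675·exp(-0.01653) = 0.356729
Prior × likelihood for each component:
  π_1·p_1 = 0.09 × 0.268856 = 0.0241971
  π_2·p_2 = 0.39 × 0.396953 = 0.154811
  π_3·p_3 = 0.52 × 0.356729 = 0.185499
Sum: 0.0241971 + 0.154811 + 0.185499 = 0.364508
P(Population 2 | data) ≈ 0.4247

0.4247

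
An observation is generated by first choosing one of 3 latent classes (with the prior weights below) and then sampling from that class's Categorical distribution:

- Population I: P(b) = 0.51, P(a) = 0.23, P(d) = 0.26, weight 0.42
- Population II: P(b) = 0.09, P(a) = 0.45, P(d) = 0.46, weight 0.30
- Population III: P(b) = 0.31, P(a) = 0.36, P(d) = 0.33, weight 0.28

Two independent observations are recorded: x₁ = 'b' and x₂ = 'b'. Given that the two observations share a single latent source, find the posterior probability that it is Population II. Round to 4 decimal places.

P(component k | x) = π_k·f_k(x) / marginal(x), where marginal(x) = Σ_j π_j·f_j(x).
Since both observations come from the same component, the likelihood for component k is f_k(x₁)·f_k(x₂).
  p_I = [P(b | comp) = 0.51] × [0.51] = 0.2601
  p_II = [P(b | comp) = 0.09] × [0.09] = 0.0081
  p_III = [P(b | comp) = 0.31] × [0.31] = 0.0961
Multiply by the mixture weights:
  π_I·p_I = 0.42 × 0.2601 = 0.109242
  π_II·p_II = 0.30 × 0.0081 = 0.00243
  π_III·p_III = 0.28 × 0.0961 = 0.026908
Denominator: 0.109242 + 0.00243 + 0.026908 = 0.13858
P(Population II | x₁,x₂) = 0.00243 / 0.13858 ≈ 0.0175

0.0175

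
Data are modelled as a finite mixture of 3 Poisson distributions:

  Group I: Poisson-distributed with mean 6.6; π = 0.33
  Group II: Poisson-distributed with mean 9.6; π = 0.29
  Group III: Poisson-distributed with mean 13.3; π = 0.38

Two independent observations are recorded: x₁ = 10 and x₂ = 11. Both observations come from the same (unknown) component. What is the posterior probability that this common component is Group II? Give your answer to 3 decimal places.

0.519

P(component k | x) = P(Z=k)·f_k(x) / marginal(x), where marginal(x) = Σ_j P(Z=j)·f_j(x).
Since both observations come from the same component, the likelihood for component k is f_k(x₁)·f_k(x₂).
  p_I = [e^(−6.6)·6.6^10/10! = 0.058794] × [0.0352764] = 0.00207404
  p_II = [e^(−9.6)·9.6^10/10! = 0.124086] × [0.108293] = 0.0134376
  p_III = [e^(−13.3)·13.3^10/10! = 0.0799166] × [0.0966264] = 0.00772205
Prior × likelihood for each component:
  P(Z=I)·p_I = 0.33 × 0.00207404 = 0.000684433
  P(Z=II)·p_II = 0.29 × 0.0134376 = 0.00389692
  P(Z=III)·p_III = 0.38 × 0.00772205 = 0.00293438
Denominator: 0.000684433 + 0.00389692 + 0.00293438 = 0.00751573
Responsibility of Group II: 0.00389692 / 0.00751573 ≈ 0.519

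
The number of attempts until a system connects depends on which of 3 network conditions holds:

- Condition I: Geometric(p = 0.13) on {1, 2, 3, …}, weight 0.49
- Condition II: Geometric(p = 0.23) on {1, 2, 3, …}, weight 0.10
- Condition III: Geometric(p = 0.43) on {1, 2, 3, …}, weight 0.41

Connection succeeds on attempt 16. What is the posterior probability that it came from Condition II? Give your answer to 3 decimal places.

The responsibility of component k is w_k f_k(x) divided by Σ_j w_j f_j(x).
Component likelihoods at x = 16:
  L_I = 0.13·(1−0.13)^15 = 0.13·0.123819 = 0.0160965
  L_II = 0.23·(1−0.23)^15 = 0.23·0.0198317 = 0.0045613
  L_III = 0.43·(1−0.43)^15 = 0.43·0.000217833 = 9.3668e-05
Multiply by the mixture weights:
  w_I·L_I = 0.49 × 0.0160965 = 0.0078873
  w_II·L_II = 0.10 × 0.0045613 = 0.00045613
  w_III·L_III = 0.41 × 9.3668e-05 = 3.84039e-05
Normaliser: 0.0078873 + 0.00045613 + 3.84039e-05 = 0.00838183
So the posterior for Condition II is 0.00045613 / 0.00838183 ≈ 0.054.

0.054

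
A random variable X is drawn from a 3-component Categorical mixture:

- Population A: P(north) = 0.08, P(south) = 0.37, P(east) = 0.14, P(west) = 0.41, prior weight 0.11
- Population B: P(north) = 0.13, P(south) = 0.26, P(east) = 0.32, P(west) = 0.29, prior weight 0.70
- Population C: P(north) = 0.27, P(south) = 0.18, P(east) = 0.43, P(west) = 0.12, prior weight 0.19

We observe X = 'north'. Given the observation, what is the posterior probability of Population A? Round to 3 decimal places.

0.058

The responsibility of component k is π_k f_k(x) divided by Σ_j π_j f_j(x).
Evaluate each component's likelihood at the observed value:
  f_A = 0.08
  f_B = 0.13
  f_C = 0.27
Prior × likelihood for each component:
  π_A·f_A = 0.11 × 0.08 = 0.0088
  π_B·f_B = 0.70 × 0.13 = 0.091
  π_C·f_C = 0.19 × 0.27 = 0.0513
Sum: 0.0088 + 0.091 + 0.0513 = 0.1511
Responsibility of Population A: 0.0088 / 0.1511 ≈ 0.058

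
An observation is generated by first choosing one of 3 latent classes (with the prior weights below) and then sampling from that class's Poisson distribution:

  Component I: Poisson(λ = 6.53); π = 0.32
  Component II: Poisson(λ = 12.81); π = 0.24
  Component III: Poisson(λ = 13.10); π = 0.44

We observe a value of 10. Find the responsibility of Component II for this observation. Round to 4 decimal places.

0.2810

The responsibility of component k is w_k f_k(x) divided by Σ_j w_j f_j(x).
Poisson probabilities:
  p_I = 0.0566795
  p_II = 0.0896223
  p_III = 0.0838865
Weight by the priors:
  w_I·p_I = 0.32 × 0.0566795 = 0.0181374
  w_II·p_II = 0.24 × 0.0896223 = 0.0215093
  w_III·p_III = 0.44 × 0.0838865 = 0.0369101
Normaliser: 0.0181374 + 0.0215093 + 0.0369101 = 0.0765568
Responsibility of Component II: 0.0215093 / 0.0765568 ≈ 0.2810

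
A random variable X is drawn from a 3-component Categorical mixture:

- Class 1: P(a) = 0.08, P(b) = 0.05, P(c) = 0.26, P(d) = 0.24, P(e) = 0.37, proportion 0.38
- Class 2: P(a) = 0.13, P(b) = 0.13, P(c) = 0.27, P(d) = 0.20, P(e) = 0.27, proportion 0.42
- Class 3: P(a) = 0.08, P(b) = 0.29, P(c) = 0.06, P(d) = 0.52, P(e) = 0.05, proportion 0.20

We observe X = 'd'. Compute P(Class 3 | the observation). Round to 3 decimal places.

By Bayes' theorem, P(k | x) = π_k f_k(x) / Σ_j π_j f_j(x).
Categorical probabilities:
  p_1 = P(d | comp) = 0.24
  p_2 = P(d | comp) = 0.20
  p_3 = P(d | comp) = 0.52
Prior × likelihood for each component:
  π_1·p_1 = 0.38 × 0.24 = 0.0912
  π_2·p_2 = 0.42 × 0.2 = 0.084
  π_3·p_3 = 0.20 × 0.52 = 0.104
Denominator: 0.0912 + 0.084 + 0.104 = 0.2792
P(Class 3 | x) = 0.104 / 0.2792 ≈ 0.372

0.372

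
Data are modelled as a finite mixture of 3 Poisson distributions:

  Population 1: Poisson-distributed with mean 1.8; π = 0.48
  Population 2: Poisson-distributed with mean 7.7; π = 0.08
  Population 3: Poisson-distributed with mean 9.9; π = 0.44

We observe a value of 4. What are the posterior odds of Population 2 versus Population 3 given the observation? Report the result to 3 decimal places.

Posterior odds = (π_i f_i(x)) / (π_j f_j(x)); the normalising sum cancels.
Component likelihoods at x = 4:
  f_1 = 0.0723017
  f_2 = 0.0663261
  f_3 = 0.0200823
0.00530608 / 0.00883623 ≈ 0.600

0.600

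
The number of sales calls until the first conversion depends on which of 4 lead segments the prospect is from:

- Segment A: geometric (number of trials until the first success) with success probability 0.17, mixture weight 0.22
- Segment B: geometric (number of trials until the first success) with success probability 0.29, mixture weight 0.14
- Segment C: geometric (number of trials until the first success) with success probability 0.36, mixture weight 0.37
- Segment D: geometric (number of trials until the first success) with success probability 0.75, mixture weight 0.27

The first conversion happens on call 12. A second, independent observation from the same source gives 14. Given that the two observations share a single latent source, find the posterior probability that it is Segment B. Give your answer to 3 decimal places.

0.041

P(component k | x) = P(Z=k)·f_k(x) / marginal(x), where marginal(x) = Σ_j P(Z=j)·f_j(x).
Since both observations come from the same component, the likelihood for component k is f_k(x₁)·f_k(x₂).
  L_A = [0.0218931] × [0.0150822] = 0.000330196
  L_B = [0.00670255] × [0.00337875] = 2.26463e-05
  L_C = [0.00265633] × [0.00108803] = 2.89018e-06
  L_D = [1.78814e-07] × [1.11759e-08] = 1.9984e-15
Multiply by the mixture weights:
  P(Z=A)·L_A = 0.22 × 0.000330196 = 7.26432e-05
  P(Z=B)·L_B = 0.14 × 2.26463e-05 = 3.17048e-06
  P(Z=C)·L_C = 0.37 × 2.89018e-06 = 1.06937e-06
  P(Z=D)·L_D = 0.27 × 1.9984e-15 = 5.39568e-16
Evidence: 7.26432e-05 + 3.17048e-06 + 1.06937e-06 + 5.39568e-16 = 7.6883e-05
Responsibility of Segment B: 3.17048e-06 / 7.6883e-05 ≈ 0.041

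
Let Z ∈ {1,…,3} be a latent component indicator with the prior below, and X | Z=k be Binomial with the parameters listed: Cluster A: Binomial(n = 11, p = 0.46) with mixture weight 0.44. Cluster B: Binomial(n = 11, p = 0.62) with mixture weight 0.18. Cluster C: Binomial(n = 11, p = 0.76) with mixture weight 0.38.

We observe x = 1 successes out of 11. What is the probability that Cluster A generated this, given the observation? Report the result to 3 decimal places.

By Bayes' theorem, P(k | x) = w_k f_k(x) / Σ_j w_j f_j(x).
Binomial probabilities:
  p_A = C(11,1)·0.46^1·0.54^10 = 11·0.46·0.00210833 = 0.0106681
  p_B = C(11,1)·0.62^1·0.38^10 = 11·0.62·6.27821e-05 = 0.000428174
  p_C = C(11,1)·0.76^1·0.24^10 = 11·0.76·6.34034e-07 = 5.30052e-06
Prior × likelihood for each component:
  w_A·p_A = 0.44 × 0.0106681 = 0.00469398
  w_B·p_B = 0.18 × 0.000428174 = 7.70713e-05
  w_C·p_C = 0.38 × 5.30052e-06 = 2.0142e-06
Normaliser: 0.00469398 + 7.70713e-05 + 2.0142e-06 = 0.00477306
P(Cluster A | x) ≈ 0.983

0.983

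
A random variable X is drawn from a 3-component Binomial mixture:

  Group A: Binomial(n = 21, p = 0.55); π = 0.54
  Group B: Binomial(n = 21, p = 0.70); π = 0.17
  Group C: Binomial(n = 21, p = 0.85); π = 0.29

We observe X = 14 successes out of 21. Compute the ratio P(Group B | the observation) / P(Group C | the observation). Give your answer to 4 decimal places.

Posterior odds = (P(Z=i) f_i(x)) / (P(Z=j) f_j(x)); the normalising sum cancels.
Evaluate each component's likelihood at the observed value:
  f_A = C(21,14)·0.55^14·0.45^7 = 116280·0.000231781·0.00373669 = 0.100709
  f_B = C(21,14)·0.70^14·0.30^7 = 116280·0.00678223·0.0002187 = 0.172475
  f_C = C(21,14)·0.85^14·0.15^7 = 116280·0.10277·1.70859e-06 = 0.0204178
0.0293208 / 0.00592116 ≈ 4.9519

4.9519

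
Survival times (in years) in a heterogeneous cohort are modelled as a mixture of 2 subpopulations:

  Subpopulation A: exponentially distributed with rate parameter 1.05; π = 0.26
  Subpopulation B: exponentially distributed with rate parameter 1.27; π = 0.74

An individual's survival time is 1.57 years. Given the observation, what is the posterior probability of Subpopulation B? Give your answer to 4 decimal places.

0.7091

By Bayes' theorem, P(k | x) = P(Z=k) f_k(x) / Σ_j P(Z=j) f_j(x).
Evaluate each component's likelihood at the observed value:
  f_A = 1.05·e^(−1.05·1.57) = 1.05·e^(−1.6485) = 0.201955
  f_B = 1.27·e^(−1.27·1.57) = 1.27·e^(−1.9939) = 0.172927
Weight by the priors:
  P(Z=A)·f_A = 0.26 × 0.201955 = 0.0525083
  P(Z=B)·f_B = 0.74 × 0.172927 = 0.127966
Marginal: 0.0525083 + 0.127966 = 0.180475
P(Subpopulation B | data) ≈ 0.7091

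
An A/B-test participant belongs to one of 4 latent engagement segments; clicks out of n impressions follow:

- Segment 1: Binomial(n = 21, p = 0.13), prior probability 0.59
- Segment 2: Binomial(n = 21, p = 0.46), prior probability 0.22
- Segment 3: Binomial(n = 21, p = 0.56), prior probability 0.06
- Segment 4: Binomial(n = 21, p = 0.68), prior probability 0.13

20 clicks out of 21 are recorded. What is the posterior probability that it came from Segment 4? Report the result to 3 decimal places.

By Bayes' theorem, P(k | x) = π_k f_k(x) / Σ_j π_j f_j(x).
Binomial probabilities:
  f_1 = 3.47221e-17
  f_2 = 2.04066e-06
  f_3 = 8.50027e-05
  f_4 = 0.00300295
Weight by the priors:
  π_1·f_1 = 0.59 × 3.47221e-17 = 2.0486e-17
  π_2·f_2 = 0.22 × 2.04066e-06 = 4.48944e-07
  π_3·f_3 = 0.06 × 8.50027e-05 = 5.10016e-06
  π_4·f_4 = 0.13 × 0.00300295 = 0.000390383
Marginal: 2.0486e-17 + 4.48944e-07 + 5.10016e-06 + 0.000390383 = 0.000395932
P(Segment 4 | data) ≈ 0.986

0.986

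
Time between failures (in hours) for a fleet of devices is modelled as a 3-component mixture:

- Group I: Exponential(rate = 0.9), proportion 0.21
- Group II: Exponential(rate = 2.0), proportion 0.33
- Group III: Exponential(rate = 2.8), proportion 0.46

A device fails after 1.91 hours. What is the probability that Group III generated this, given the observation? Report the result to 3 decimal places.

0.112

The responsibility of component k is π_k f_k(x) divided by Σ_j π_j f_j(x).
Component likelihoods at x = 1.91 hours:
  L_I = 0.9·e^(−0.9·1.91) = 0.9·e^(−1.7190) = 0.161321
  L_II = 2.0·e^(−2.0·1.91) = 2.0·e^(−3.8200) = 0.0438556
  L_III = 2.8·e^(−2.8·1.91) = 2.8·e^(−5.3480) = 0.0133214
Multiply by the mixture weights:
  π_I·L_I = 0.21 × 0.161321 = 0.0338774
  π_II·L_II = 0.33 × 0.0438556 = 0.0144723
  π_III·L_III = 0.46 × 0.0133214 = 0.00612786
Normaliser: 0.0338774 + 0.0144723 + 0.00612786 = 0.0544776
Responsibility of Group III: 0.00612786 / 0.0544776 ≈ 0.112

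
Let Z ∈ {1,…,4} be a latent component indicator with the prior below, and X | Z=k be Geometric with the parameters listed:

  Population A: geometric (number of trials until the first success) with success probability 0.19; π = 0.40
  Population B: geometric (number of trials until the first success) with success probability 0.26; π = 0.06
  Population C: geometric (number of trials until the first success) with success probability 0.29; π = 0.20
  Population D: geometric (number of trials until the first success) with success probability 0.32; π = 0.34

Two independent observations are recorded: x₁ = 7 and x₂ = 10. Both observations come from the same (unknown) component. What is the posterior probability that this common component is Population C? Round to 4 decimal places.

0.1146

The responsibility of component k is P(Z=k) f_k(x) divided by Σ_j P(Z=j) f_j(x).
Since both observations come from the same component, the likelihood for component k is f_k(x₁)·f_k(x₂).
  p_A = [0.0536616] × [0.028518] = 0.00153032
  p_B = [0.0426937] × [0.0173005] = 0.000738622
  p_C = [0.0371491] × [0.0132961] = 0.000493937
  p_D = [0.0316376] × [0.00994787] = 0.000314727
Multiply by the mixture weights:
  P(Z=A)·p_A = 0.40 × 0.00153032 = 0.000612128
  P(Z=B)·p_B = 0.06 × 0.000738622 = 4.43173e-05
  P(Z=C)·p_C = 0.20 × 0.000493937 = 9.87873e-05
  P(Z=D)·p_D = 0.34 × 0.000314727 = 0.000107007
Evidence: 0.000612128 + 4.43173e-05 + 9.87873e-05 + 0.000107007 = 0.00086224
P(Population C | data) = 9.87873e-05 / 0.00086224 ≈ 0.1146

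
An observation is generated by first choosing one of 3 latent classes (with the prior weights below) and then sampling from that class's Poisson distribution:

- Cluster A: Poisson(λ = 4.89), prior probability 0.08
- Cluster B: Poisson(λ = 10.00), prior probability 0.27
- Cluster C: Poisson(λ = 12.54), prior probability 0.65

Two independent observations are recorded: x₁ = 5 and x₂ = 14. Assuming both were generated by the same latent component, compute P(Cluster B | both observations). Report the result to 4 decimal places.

The responsibility of component k is w_k f_k(x) divided by Σ_j w_j f_j(x).
Since both observations come from the same component, the likelihood for component k is f_k(x₁)·f_k(x₂).
  L_A = [0.175252] × [0.00038567] = 6.75894e-05
  L_B = [0.0378333] × [0.0520771] = 0.00197025
  L_C = [0.00925238] × [0.0976572] = 0.000903562
Prior × likelihood for each component:
  w_A·L_A = 0.08 × 6.75894e-05 = 5.40715e-06
  w_B·L_B = 0.27 × 0.00197025 = 0.000531967
  w_C·L_C = 0.65 × 0.000903562 = 0.000587315
Evidence: 5.40715e-06 + 0.000531967 + 0.000587315 = 0.00112469
Responsibility of Cluster B: 0.000531967 / 0.00112469 ≈ 0.4730

0.4730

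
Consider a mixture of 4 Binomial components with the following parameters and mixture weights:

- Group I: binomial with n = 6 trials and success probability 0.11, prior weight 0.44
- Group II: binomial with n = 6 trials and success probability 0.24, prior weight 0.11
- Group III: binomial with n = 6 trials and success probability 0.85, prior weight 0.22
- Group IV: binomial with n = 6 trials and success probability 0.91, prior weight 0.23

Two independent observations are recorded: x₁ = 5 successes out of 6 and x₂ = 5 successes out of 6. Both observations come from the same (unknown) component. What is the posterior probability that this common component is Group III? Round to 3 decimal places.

0.573

The responsibility of component k is π_k f_k(x) divided by Σ_j π_j f_j(x).
Since both observations come from the same component, the likelihood for component k is f_k(x₁)·f_k(x₂).
  f_I = [C(6,5)·0.11^5·0.89^1 = 6·1.61051e-05·0.89 = 8.60012e-05] × [8.60012e-05] = 7.39621e-09
  f_II = [C(6,5)·0.24^5·0.76^1 = 6·0.000796262·0.76 = 0.00363096] × [0.00363096] = 1.31838e-05
  f_III = [C(6,5)·0.85^5·0.15^1 = 6·0.443705·0.15 = 0.399335] × [0.399335] = 0.159468
  f_IV = [C(6,5)·0.91^5·0.09^1 = 6·0.624032·0.09 = 0.336977] × [0.336977] = 0.113554
Multiply by the mixture weights:
  π_I·f_I = 0.44 × 7.39621e-09 = 3.25433e-09
  π_II·f_II = 0.11 × 1.31838e-05 = 1.45022e-06
  π_III·f_III = 0.22 × 0.159468 = 0.035083
  π_IV·f_IV = 0.23 × 0.113554 = 0.0261174
Marginal: 3.25433e-09 + 1.45022e-06 + 0.035083 + 0.0261174 = 0.0612018
P(Group III | x) ≈ 0.573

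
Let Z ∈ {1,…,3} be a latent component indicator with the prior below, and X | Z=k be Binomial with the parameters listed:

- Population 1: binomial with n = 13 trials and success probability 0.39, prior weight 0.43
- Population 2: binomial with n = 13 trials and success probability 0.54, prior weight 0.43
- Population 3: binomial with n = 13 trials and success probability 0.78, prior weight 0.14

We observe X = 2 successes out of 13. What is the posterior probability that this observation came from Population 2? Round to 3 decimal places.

0.079

By Bayes' theorem, P(k | x) = π_k f_k(x) / Σ_j π_j f_j(x).
Evaluate each component's likelihood at the observed value:
  p_1 = 0.051624
  p_2 = 0.00443832
  p_3 = 2.77289e-06
Multiply by the mixture weights:
  π_1·p_1 = 0.43 × 0.051624 = 0.0221983
  π_2·p_2 = 0.43 × 0.00443832 = 0.00190848
  π_3·p_3 = 0.14 × 2.77289e-06 = 3.88205e-07
Sum: 0.0221983 + 0.00190848 + 3.88205e-07 = 0.0241072
P(Population 2 | the observation) ≈ 0.079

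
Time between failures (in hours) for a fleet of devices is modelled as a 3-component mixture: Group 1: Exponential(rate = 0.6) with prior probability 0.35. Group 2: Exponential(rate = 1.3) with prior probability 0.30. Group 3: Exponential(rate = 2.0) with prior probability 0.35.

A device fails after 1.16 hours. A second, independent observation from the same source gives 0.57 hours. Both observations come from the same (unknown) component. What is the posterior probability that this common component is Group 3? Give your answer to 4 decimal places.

Apply Bayes' rule: the posterior for each component is proportional to its prior times its likelihood at x.
Since both observations come from the same component, the likelihood for component k is f_k(x₁)·f_k(x₂).
  p_1 = [0.6·e^(−0.6·1.16) = 0.6·e^(−0.6960) = 0.299145] × [0.426209] = 0.127498
  p_2 = [1.3·e^(−1.3·1.16) = 1.3·e^(−1.5080) = 0.287758] × [0.619628] = 0.178303
  p_3 = [2.0·e^(−2.0·1.16) = 2.0·e^(−2.3200) = 0.196547] × [0.639638] = 0.125719
Prior × likelihood for each component:
  P(Z=1)·p_1 = 0.35 × 0.127498 = 0.0446244
  P(Z=2)·p_2 = 0.30 × 0.178303 = 0.0534909
  P(Z=3)·p_3 = 0.35 × 0.125719 = 0.0440017
Normaliser: 0.0446244 + 0.0534909 + 0.0440017 = 0.142117
P(Group 3 | data) ≈ 0.3096

0.3096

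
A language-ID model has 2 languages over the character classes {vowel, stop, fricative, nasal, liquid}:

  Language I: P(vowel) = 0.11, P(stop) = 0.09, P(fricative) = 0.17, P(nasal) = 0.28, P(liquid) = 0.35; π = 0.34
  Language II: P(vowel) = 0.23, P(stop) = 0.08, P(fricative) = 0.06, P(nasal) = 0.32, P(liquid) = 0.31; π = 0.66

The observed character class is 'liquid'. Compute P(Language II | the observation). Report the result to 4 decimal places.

0.6323

Apply Bayes' rule: the posterior for each component is proportional to its prior times its likelihood at x.
Evaluate each component's likelihood at the observed value:
  f_I = P(liquid | comp) = 0.35
  f_II = P(liquid | comp) = 0.31
Weight by the priors:
  w_I·f_I = 0.34 × 0.35 = 0.119
  w_II·f_II = 0.66 × 0.31 = 0.2046
Sum: 0.119 + 0.2046 = 0.3236
P(Language II | x) ≈ 0.6323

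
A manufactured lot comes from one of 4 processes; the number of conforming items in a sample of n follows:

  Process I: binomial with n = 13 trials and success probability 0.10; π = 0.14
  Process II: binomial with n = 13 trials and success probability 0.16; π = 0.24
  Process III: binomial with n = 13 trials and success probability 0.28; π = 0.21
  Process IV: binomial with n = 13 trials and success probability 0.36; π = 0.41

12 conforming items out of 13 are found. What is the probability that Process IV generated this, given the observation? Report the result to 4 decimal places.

By Bayes' theorem, P(k | x) = π_k f_k(x) / Σ_j π_j f_j(x).
Evaluate each component's likelihood at the observed value:
  p_I = C(13,12)·0.10^12·0.90^1 = 13·1e-12·0.9 = 1.17e-11
  p_II = C(13,12)·0.16^12·0.84^1 = 13·2.81475e-10·0.84 = 3.07371e-09
  p_III = C(13,12)·0.28^12·0.72^1 = 13·2.32218e-07·0.72 = 2.17356e-06
  p_IV = C(13,12)·0.36^12·0.64^1 = 13·4.73838e-06·0.64 = 3.94233e-05
Unnormalised posteriors:
  π_I·p_I = 0.14 × 1.17e-11 = 1.638e-12
  π_II·p_II = 0.24 × 3.07371e-09 = 7.3769e-10
  π_III·p_III = 0.21 × 2.17356e-06 = 4.56448e-07
  π_IV·p_IV = 0.41 × 3.94233e-05 = 1.61636e-05
Denominator: 1.638e-12 + 7.3769e-10 + 4.56448e-07 + 1.61636e-05 = 1.66208e-05
Responsibility of Process IV: 1.61636e-05 / 1.66208e-05 ≈ 0.9725

0.9725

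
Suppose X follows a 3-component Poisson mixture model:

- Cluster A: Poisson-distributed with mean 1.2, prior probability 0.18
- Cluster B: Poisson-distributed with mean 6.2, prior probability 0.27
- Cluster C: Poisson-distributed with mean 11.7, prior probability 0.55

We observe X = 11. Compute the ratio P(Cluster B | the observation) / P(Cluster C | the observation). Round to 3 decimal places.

0.111

Only the two components matter; the odds are (P(Z=i) f_i(x)) / (P(Z=j) f_j(x)).
Evaluate each component's likelihood at the observed value:
  L_A = 5.60641e-08
  L_B = 0.0264562
  L_C = 0.116854
Odds = (0.27/0.55) × (0.0264562/0.116854) = 0.490909 × 0.226404 ≈ 0.111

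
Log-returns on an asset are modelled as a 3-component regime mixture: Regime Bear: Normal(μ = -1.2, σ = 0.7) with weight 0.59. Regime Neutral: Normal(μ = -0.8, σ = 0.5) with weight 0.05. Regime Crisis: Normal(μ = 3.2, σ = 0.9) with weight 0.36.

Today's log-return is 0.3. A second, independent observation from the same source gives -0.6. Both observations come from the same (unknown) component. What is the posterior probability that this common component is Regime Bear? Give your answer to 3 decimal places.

0.836

By Bayes' theorem, P(k | x) = π_k f_k(x) / Σ_j π_j f_j(x).
Since both observations come from the same component, the likelihood for component k is f_k(x₁)·f_k(x₂).
  f_Bear = [(1/(0.7·√(2π)))·exp(−(0.3−-1.2)²/(2·0.7²)) = 0.569918·exp(-2.29592) = 0.057373] × [0.394707] = 0.0226455
  f_Neutral = [(1/(0.5·√(2π)))·exp(−(0.3−-0.8)²/(2·0.5²)) = 0.797885·exp(-2.42000) = 0.0709492] × [0.73654] = 0.0522569
  f_Crisis = [(1/(0.9·√(2π)))·exp(−(0.3−3.2)²/(2·0.9²)) = 0.443269·exp(-5.19136) = 0.00246655] × [5.96415e-05] = 1.47109e-07
Prior × likelihood for each component:
  π_Bear·f_Bear = 0.59 × 0.0226455 = 0.0133609
  π_Neutral·f_Neutral = 0.05 × 0.0522569 = 0.00261285
  π_Crisis·f_Crisis = 0.36 × 1.47109e-07 = 5.29591e-08
Denominator: 0.0133609 + 0.00261285 + 5.29591e-08 = 0.0159738
P(Regime Bear | data) ≈ 0.836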